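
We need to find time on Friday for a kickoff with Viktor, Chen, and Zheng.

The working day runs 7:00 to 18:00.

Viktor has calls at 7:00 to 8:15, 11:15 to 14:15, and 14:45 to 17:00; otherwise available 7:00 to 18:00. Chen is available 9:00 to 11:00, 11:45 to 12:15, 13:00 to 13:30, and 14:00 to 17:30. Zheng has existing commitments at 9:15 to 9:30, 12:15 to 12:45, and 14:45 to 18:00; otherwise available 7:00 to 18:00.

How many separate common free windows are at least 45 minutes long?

1

Viktor free within 07:00–18:00: 08:15–11:15, 14:15–14:45, 17:00–18:00.
Zheng free within 07:00–18:00: 07:00–09:15, 09:30–12:15, 12:45–14:45.
Viktor ∩ Chen: 09:00–11:00, 14:15–14:45, 17:00–17:30.
Viktor ∩ Chen ∩ Zheng: 09:00–09:15, 09:30–11:00, 14:15–14:45.
Windows ≥ 45 min: 09:30–11:00.
That's 1 window.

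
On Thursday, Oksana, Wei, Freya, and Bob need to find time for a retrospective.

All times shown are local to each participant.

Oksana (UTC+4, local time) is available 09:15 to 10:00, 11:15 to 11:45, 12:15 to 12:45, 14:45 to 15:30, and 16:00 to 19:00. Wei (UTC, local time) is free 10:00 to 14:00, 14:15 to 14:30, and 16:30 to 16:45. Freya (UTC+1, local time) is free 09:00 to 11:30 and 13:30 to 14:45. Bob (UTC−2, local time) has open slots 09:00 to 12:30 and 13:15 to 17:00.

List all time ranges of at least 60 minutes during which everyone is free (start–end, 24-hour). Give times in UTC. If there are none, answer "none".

12:30–13:45

Oksana → UTC: 05:15–06:00, 07:15–07:45, 08:15–08:45, 10:45–11:30, 12:00–15:00.
Wei → UTC: 10:00–14:00, 14:15–14:30, 16:30–16:45.
Freya → UTC: 08:00–10:30, 12:30–13:45.
Bob → UTC: 11:00–14:30, 15:15–19:00.
Oksana ∩ Wei: 10:45–11:30, 12:00–14:00, 14:15–14:30.
Oksana ∩ Wei ∩ Freya: 12:30–13:45.
Oksana ∩ Wei ∩ Freya ∩ Bob: 12:30–13:45.
Windows ≥ 60 min: 12:30–13:45.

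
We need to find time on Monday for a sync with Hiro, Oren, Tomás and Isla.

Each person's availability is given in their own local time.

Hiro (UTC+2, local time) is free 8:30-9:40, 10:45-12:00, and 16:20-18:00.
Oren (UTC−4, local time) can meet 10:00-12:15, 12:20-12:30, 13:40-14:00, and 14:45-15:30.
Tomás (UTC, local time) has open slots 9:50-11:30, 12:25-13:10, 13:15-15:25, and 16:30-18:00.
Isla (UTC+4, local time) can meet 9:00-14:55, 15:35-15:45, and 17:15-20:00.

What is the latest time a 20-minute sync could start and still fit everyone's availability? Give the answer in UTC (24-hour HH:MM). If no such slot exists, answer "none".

15:05

Hiro → UTC: 06:30–07:40, 08:45–10:00, 14:20–16:00.
Oren → UTC: 14:00–16:15, 16:20–16:30, 17:40–18:00, 18:45–19:30.
Tomás → UTC: 09:50–11:30, 12:25–13:10, 13:15–15:25, 16:30–18:00.
Isla → UTC: 05:00–10:55, 11:35–11:45, 13:15–16:00.
Hiro ∩ Oren: 14:20–16:00.
Hiro ∩ Oren ∩ Tomás: 14:20–15:25.
Hiro ∩ Oren ∩ Tomás ∩ Isla: 14:20–15:25.
Windows ≥ 20 min: 14:20–15:25.
Latest start in the last window 14:20–15:25 is 15:25 − 20 min = 15:05.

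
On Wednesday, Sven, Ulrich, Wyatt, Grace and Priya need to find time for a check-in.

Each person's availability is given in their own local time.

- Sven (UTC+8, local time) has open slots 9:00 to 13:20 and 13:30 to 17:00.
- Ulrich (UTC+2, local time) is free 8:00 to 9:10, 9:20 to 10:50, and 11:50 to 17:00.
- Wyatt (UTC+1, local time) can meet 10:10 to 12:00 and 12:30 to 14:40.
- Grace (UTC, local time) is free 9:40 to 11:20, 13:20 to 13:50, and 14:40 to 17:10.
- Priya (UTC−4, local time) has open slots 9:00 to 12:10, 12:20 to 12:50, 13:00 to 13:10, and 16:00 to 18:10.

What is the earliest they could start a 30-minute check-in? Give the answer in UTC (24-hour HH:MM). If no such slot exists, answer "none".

none

Sven → UTC: 01:00–05:20, 05:30–09:00.
Ulrich → UTC: 06:00–07:10, 07:20–08:50, 09:50–15:00.
Wyatt → UTC: 09:10–11:00, 11:30–13:40.
Grace → UTC: 09:40–11:20, 13:20–13:50, 14:40–17:10.
Priya → UTC: 13:00–16:10, 16:20–16:50, 17:00–17:10, 20:00–22:10.
Sven ∩ Ulrich: 06:00–07:10, 07:20–08:50.
Sven ∩ Ulrich ∩ Wyatt: (none).
Sven ∩ Ulrich ∩ Wyatt ∩ Grace: (none).
Sven ∩ Ulrich ∩ Wyatt ∩ Grace ∩ Priya: (none).
Windows ≥ 30 min: (none).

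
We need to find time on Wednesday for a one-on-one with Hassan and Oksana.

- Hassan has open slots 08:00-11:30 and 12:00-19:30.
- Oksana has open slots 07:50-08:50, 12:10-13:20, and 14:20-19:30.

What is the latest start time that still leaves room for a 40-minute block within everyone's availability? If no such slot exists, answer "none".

Hassan ∩ Oksana: 08:00–08:50, 12:10–13:20, 14:20–19:30.
Windows ≥ 40 min: 08:00–08:50, 12:10–13:20, 14:20–19:30.
Latest start in the last window 14:20–19:30 is 19:30 − 40 min = 18:50.

18:50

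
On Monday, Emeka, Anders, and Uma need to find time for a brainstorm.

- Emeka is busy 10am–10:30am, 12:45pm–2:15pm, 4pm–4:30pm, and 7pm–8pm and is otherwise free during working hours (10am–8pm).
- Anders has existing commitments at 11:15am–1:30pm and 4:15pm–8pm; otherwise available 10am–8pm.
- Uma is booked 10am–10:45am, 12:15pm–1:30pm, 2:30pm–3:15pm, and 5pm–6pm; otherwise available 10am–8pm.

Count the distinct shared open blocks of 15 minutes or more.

Emeka free within 10:00–20:00: 10:30–12:45, 14:15–16:00, 16:30–19:00.
Anders free within 10:00–20:00: 10:00–11:15, 13:30–16:15.
Uma free within 10:00–20:00: 10:45–12:15, 13:30–14:30, 15:15–17:00, 18:00–20:00.
Emeka ∩ Anders: 10:30–11:15, 14:15–16:00.
Emeka ∩ Anders ∩ Uma: 10:45–11:15, 14:15–14:30, 15:15–16:00.
Windows ≥ 15 min: 10:45–11:15, 14:15–14:30, 15:15–16:00.
That's 3 windows.

3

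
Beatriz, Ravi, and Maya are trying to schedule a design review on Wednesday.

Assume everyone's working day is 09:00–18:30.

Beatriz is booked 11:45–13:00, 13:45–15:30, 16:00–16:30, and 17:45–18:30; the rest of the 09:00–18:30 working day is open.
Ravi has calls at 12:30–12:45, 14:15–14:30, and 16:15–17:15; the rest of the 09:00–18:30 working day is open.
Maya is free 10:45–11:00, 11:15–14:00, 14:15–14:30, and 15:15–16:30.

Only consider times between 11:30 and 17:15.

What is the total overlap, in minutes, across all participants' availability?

90 minutes

Beatriz free within 09:00–18:30: 09:00–11:45, 13:00–13:45, 15:30–16:00, 16:30–17:45.
Ravi free within 09:00–18:30: 09:00–12:30, 12:45–14:15, 14:30–16:15, 17:15–18:30.
Beatriz ∩ Ravi: 09:00–11:45, 13:00–13:45, 15:30–16:00, 17:15–17:45.
Beatriz ∩ Ravi ∩ Maya: 10:45–11:00, 11:15–11:45, 13:00–13:45, 15:30–16:00.
Restricted to 11:30–17:15: 11:30–11:45, 13:00–13:45, 15:30–16:00.
Total common minutes: 15 + 45 + 30 = 90.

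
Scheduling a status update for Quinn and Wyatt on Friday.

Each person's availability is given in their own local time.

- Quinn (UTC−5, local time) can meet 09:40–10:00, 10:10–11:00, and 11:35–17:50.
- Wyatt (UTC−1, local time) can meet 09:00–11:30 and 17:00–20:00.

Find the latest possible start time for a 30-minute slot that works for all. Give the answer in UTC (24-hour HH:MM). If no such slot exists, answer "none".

Quinn → UTC: 14:40–15:00, 15:10–16:00, 16:35–22:50.
Wyatt → UTC: 10:00–12:30, 18:00–21:00.
Quinn ∩ Wyatt: 18:00–21:00.
Windows ≥ 30 min: 18:00–21:00.
Latest start in the last window 18:00–21:00 is 21:00 − 30 min = 20:30.

20:30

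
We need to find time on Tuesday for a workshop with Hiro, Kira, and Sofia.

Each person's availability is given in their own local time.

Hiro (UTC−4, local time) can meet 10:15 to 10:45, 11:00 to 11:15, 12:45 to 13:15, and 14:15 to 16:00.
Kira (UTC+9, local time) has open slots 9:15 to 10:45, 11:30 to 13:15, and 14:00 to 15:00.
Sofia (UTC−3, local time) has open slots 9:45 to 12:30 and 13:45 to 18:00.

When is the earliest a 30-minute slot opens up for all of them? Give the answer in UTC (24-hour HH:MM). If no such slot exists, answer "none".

none

Hiro → UTC: 14:15–14:45, 15:00–15:15, 16:45–17:15, 18:15–20:00.
Kira → UTC: 00:15–01:45, 02:30–04:15, 05:00–06:00.
Sofia → UTC: 12:45–15:30, 16:45–21:00.
Hiro ∩ Kira: (none).
Hiro ∩ Kira ∩ Sofia: (none).
Windows ≥ 30 min: (none).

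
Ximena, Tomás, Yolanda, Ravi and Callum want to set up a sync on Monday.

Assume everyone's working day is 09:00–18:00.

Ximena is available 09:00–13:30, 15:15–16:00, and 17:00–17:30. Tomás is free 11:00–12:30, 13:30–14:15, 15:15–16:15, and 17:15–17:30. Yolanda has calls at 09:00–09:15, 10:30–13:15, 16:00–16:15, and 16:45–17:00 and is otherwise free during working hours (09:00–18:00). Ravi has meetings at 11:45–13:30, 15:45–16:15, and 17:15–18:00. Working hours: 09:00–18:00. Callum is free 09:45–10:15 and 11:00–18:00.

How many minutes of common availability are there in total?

Yolanda free within 09:00–18:00: 09:15–10:30, 13:15–16:00, 16:15–16:45, 17:00–18:00.
Ravi free within 09:00–18:00: 09:00–11:45, 13:30–15:45, 16:15–17:15.
Ximena ∩ Tomás: 11:00–12:30, 15:15–16:00, 17:15–17:30.
Ximena ∩ Tomás ∩ Yolanda: 15:15–16:00, 17:15–17:30.
Ximena ∩ Tomás ∩ Yolanda ∩ Ravi: 15:15–15:45.
Ximena ∩ Tomás ∩ Yolanda ∩ Ravi ∩ Callum: 15:15–15:45.
Total common minutes: 30.

30 minutes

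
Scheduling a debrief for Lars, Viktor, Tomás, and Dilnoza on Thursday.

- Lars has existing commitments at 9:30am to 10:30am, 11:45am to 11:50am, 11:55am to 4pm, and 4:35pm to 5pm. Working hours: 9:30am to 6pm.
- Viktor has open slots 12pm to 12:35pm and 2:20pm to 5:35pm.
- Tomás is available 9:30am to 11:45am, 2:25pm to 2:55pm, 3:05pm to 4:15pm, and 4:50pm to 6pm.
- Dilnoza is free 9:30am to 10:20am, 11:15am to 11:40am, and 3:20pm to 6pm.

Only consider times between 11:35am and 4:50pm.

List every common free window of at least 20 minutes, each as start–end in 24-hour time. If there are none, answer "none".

none

Lars free within 09:30–18:00: 10:30–11:45, 11:50–11:55, 16:00–16:35, 17:00–18:00.
Lars ∩ Viktor: 16:00–16:35, 17:00–17:35.
Lars ∩ Viktor ∩ Tomás: 16:00–16:15, 17:00–17:35.
Lars ∩ Viktor ∩ Tomás ∩ Dilnoza: 16:00–16:15, 17:00–17:35.
Restricted to 11:35–16:50: 16:00–16:15.
Windows ≥ 20 min: (none).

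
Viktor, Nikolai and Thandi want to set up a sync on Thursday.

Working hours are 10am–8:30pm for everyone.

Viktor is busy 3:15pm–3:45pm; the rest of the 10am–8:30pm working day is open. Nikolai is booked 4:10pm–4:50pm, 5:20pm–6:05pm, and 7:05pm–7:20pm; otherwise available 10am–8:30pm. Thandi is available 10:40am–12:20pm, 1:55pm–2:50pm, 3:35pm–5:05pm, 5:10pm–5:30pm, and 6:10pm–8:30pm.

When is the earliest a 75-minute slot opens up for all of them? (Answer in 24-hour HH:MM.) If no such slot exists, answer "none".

10:40

Viktor free within 10:00–20:30: 10:00–15:15, 15:45–20:30.
Nikolai free within 10:00–20:30: 10:00–16:10, 16:50–17:20, 18:05–19:05, 19:20–20:30.
Viktor ∩ Nikolai: 10:00–15:15, 15:45–16:10, 16:50–17:20, 18:05–19:05, 19:20–20:30.
Viktor ∩ Nikolai ∩ Thandi: 10:40–12:20, 13:55–14:50, 15:45–16:10, 16:50–17:05, 17:10–17:20, 18:10–19:05, 19:20–20:30.
Windows ≥ 75 min: 10:40–12:20.
Earliest such window starts at 10:40.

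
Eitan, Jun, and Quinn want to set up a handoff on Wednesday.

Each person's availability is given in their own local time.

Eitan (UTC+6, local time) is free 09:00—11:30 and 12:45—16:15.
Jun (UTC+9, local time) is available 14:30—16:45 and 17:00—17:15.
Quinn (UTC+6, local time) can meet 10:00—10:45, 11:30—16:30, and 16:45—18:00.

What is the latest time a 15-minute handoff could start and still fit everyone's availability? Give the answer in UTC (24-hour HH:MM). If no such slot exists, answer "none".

Eitan → UTC: 03:00–05:30, 06:45–10:15.
Jun → UTC: 05:30–07:45, 08:00–08:15.
Quinn → UTC: 04:00–04:45, 05:30–10:30, 10:45–12:00.
Eitan ∩ Jun: 06:45–07:45, 08:00–08:15.
Eitan ∩ Jun ∩ Quinn: 06:45–07:45, 08:00–08:15.
Windows ≥ 15 min: 06:45–07:45, 08:00–08:15.
Latest start in the last window 08:00–08:15 is 08:15 − 15 min = 08:00.

08:00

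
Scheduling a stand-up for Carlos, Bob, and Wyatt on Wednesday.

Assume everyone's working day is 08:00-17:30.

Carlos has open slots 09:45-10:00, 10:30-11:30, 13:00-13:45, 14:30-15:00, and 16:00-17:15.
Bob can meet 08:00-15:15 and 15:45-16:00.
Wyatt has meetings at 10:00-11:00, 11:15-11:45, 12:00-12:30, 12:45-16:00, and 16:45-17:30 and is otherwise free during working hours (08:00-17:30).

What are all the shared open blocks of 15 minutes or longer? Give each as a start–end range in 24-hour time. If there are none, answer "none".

Wyatt free within 08:00–17:30: 08:00–10:00, 11:00–11:15, 11:45–12:00, 12:30–12:45, 16:00–16:45.
Carlos ∩ Bob: 09:45–10:00, 10:30–11:30, 13:00–13:45, 14:30–15:00.
Carlos ∩ Bob ∩ Wyatt: 09:45–10:00, 11:00–11:15.
Windows ≥ 15 min: 09:45–10:00, 11:00–11:15.

09:45–10:00, 11:00–11:15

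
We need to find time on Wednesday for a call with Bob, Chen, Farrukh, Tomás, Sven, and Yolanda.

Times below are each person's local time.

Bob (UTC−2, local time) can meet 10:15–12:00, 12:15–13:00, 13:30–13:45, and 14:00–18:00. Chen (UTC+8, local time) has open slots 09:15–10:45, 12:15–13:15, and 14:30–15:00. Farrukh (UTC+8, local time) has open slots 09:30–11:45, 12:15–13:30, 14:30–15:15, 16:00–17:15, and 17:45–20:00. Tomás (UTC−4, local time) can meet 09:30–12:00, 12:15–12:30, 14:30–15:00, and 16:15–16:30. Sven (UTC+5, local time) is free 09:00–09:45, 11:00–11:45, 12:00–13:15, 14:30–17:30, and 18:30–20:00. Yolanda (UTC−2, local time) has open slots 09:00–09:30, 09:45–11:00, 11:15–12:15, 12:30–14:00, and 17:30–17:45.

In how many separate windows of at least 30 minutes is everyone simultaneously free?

Bob → UTC: 12:15–14:00, 14:15–15:00, 15:30–15:45, 16:00–20:00.
Chen → UTC: 01:15–02:45, 04:15–05:15, 06:30–07:00.
Farrukh → UTC: 01:30–03:45, 04:15–05:30, 06:30–07:15, 08:00–09:15, 09:45–12:00.
Tomás → UTC: 13:30–16:00, 16:15–16:30, 18:30–19:00, 20:15–20:30.
Sven → UTC: 04:00–04:45, 06:00–06:45, 07:00–08:15, 09:30–12:30, 13:30–15:00.
Yolanda → UTC: 11:00–11:30, 11:45–13:00, 13:15–14:15, 14:30–16:00, 19:30–19:45.
Bob ∩ Chen: (none).
Bob ∩ Chen ∩ Farrukh: (none).
Bob ∩ Chen ∩ Farrukh ∩ Tomás: (none).
Bob ∩ Chen ∩ Farrukh ∩ Tomás ∩ Sven: (none).
Bob ∩ Chen ∩ Farrukh ∩ Tomás ∩ Sven ∩ Yolanda: (none).
Windows ≥ 30 min: (none).
That's 0 windows.

0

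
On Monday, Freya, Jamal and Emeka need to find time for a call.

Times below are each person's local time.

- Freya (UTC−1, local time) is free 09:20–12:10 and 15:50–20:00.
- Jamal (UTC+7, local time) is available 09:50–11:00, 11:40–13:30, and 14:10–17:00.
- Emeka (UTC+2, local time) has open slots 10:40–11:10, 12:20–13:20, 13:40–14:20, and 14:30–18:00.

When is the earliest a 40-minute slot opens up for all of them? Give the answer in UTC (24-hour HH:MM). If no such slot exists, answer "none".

Freya → UTC: 10:20–13:10, 16:50–21:00.
Jamal → UTC: 02:50–04:00, 04:40–06:30, 07:10–10:00.
Emeka → UTC: 08:40–09:10, 10:20–11:20, 11:40–12:20, 12:30–16:00.
Freya ∩ Jamal: (none).
Freya ∩ Jamal ∩ Emeka: (none).
Windows ≥ 40 min: (none).

none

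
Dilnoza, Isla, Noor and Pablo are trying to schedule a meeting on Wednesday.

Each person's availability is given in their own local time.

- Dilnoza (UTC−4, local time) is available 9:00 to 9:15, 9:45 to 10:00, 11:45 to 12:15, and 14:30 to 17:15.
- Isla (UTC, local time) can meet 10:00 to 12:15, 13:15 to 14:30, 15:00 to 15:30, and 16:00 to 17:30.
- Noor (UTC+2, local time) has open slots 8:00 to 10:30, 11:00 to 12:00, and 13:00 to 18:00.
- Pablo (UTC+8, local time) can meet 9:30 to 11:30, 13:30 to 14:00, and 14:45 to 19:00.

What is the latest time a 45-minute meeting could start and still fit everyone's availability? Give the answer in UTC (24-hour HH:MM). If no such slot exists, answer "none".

Dilnoza → UTC: 13:00–13:15, 13:45–14:00, 15:45–16:15, 18:30–21:15.
Isla → UTC: 10:00–12:15, 13:15–14:30, 15:00–15:30, 16:00–17:30.
Noor → UTC: 06:00–08:30, 09:00–10:00, 11:00–16:00.
Pablo → UTC: 01:30–03:30, 05:30–06:00, 06:45–11:00.
Dilnoza ∩ Isla: 13:45–14:00, 16:00–16:15.
Dilnoza ∩ Isla ∩ Noor: 13:45–14:00.
Dilnoza ∩ Isla ∩ Noor ∩ Pablo: (none).
Windows ≥ 45 min: (none).

none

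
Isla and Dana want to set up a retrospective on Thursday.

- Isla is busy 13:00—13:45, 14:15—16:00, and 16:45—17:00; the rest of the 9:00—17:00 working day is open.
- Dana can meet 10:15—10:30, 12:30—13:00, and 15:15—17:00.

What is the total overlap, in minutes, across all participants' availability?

90 minutes

Isla free within 09:00–17:00: 09:00–13:00, 13:45–14:15, 16:00–16:45.
Isla ∩ Dana: 10:15–10:30, 12:30–13:00, 16:00–16:45.
Total common minutes: 15 + 30 + 45 = 90.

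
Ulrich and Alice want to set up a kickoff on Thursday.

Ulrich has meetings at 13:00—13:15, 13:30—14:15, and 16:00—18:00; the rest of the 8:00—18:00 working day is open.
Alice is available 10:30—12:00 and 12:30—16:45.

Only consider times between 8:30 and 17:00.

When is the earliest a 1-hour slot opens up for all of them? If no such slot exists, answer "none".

10:30

Ulrich free within 08:00–18:00: 08:00–13:00, 13:15–13:30, 14:15–16:00.
Ulrich ∩ Alice: 10:30–12:00, 12:30–13:00, 13:15–13:30, 14:15–16:00.
Restricted to 08:30–17:00: 10:30–12:00, 12:30–13:00, 13:15–13:30, 14:15–16:00.
Windows ≥ 60 min: 10:30–12:00, 14:15–16:00.
Earliest such window starts at 10:30.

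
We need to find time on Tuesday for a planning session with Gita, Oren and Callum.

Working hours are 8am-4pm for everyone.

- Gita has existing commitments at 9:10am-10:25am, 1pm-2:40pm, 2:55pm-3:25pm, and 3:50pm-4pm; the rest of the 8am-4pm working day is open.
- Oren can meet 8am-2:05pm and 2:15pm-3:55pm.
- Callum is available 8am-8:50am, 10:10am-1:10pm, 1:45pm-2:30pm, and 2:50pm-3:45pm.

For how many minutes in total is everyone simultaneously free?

230 minutes

Gita free within 08:00–16:00: 08:00–09:10, 10:25–13:00, 14:40–14:55, 15:25–15:50.
Gita ∩ Oren: 08:00–09:10, 10:25–13:00, 14:40–14:55, 15:25–15:50.
Gita ∩ Oren ∩ Callum: 08:00–08:50, 10:25–13:00, 14:50–14:55, 15:25–15:45.
Total common minutes: 50 + 155 + 5 + 20 = 230.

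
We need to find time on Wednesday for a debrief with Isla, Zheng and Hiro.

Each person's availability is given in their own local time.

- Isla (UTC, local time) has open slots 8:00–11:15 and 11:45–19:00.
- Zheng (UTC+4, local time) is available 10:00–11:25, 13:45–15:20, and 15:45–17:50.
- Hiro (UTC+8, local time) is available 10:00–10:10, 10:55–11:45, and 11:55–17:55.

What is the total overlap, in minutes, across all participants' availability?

Isla → UTC: 08:00–11:15, 11:45–19:00.
Zheng → UTC: 06:00–07:25, 09:45–11:20, 11:45–13:50.
Hiro → UTC: 02:00–02:10, 02:55–03:45, 03:55–09:55.
Isla ∩ Zheng: 09:45–11:15, 11:45–13:50.
Isla ∩ Zheng ∩ Hiro: 09:45–09:55.
Total common minutes: 10.

10 minutes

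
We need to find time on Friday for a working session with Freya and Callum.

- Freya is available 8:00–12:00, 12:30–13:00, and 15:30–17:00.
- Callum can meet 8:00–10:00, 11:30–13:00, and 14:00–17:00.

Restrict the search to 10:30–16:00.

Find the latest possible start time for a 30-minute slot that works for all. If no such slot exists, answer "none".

Freya ∩ Callum: 08:00–10:00, 11:30–12:00, 12:30–13:00, 15:30–17:00.
Restricted to 10:30–16:00: 11:30–12:00, 12:30–13:00, 15:30–16:00.
Windows ≥ 30 min: 11:30–12:00, 12:30–13:00, 15:30–16:00.
Latest start in the last window 15:30–16:00 is 16:00 − 30 min = 15:30.

15:30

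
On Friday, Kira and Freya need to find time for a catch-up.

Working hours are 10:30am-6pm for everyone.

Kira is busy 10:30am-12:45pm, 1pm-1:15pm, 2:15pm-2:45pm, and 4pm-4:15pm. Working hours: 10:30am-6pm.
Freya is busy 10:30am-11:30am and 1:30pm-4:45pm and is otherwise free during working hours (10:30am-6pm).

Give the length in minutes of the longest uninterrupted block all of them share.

Kira free within 10:30–18:00: 12:45–13:00, 13:15–14:15, 14:45–16:00, 16:15–18:00.
Freya free within 10:30–18:00: 11:30–13:30, 16:45–18:00.
Kira ∩ Freya: 12:45–13:00, 13:15–13:30, 16:45–18:00.
Common window lengths: 15, 15, 75 min; longest is 75.

75 minutes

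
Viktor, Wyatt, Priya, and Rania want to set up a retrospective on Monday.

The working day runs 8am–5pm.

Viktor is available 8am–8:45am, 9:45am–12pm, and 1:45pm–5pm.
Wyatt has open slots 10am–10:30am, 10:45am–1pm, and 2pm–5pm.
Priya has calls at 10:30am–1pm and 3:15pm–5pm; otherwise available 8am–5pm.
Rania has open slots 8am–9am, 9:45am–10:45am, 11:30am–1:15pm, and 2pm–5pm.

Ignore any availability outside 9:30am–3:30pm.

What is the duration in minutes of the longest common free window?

Priya free within 08:00–17:00: 08:00–10:30, 13:00–15:15.
Viktor ∩ Wyatt: 10:00–10:30, 10:45–12:00, 14:00–17:00.
Viktor ∩ Wyatt ∩ Priya: 10:00–10:30, 14:00–15:15.
Viktor ∩ Wyatt ∩ Priya ∩ Rania: 10:00–10:30, 14:00–15:15.
Restricted to 09:30–15:30: 10:00–10:30, 14:00–15:15.
Common window lengths: 30, 75 min; longest is 75.

75 minutes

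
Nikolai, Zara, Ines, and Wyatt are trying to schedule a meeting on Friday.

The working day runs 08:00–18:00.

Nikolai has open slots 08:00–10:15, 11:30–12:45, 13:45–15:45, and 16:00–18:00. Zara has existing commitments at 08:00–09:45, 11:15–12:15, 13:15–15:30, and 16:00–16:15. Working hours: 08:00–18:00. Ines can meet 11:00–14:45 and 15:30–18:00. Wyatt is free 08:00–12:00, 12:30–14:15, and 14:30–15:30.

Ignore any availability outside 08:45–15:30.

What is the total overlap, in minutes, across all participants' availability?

15 minutes

Zara free within 08:00–18:00: 09:45–11:15, 12:15–13:15, 15:30–16:00, 16:15–18:00.
Nikolai ∩ Zara: 09:45–10:15, 12:15–12:45, 15:30–15:45, 16:15–18:00.
Nikolai ∩ Zara ∩ Ines: 12:15–12:45, 15:30–15:45, 16:15–18:00.
Nikolai ∩ Zara ∩ Ines ∩ Wyatt: 12:30–12:45.
Restricted to 08:45–15:30: 12:30–12:45.
Total common minutes: 15.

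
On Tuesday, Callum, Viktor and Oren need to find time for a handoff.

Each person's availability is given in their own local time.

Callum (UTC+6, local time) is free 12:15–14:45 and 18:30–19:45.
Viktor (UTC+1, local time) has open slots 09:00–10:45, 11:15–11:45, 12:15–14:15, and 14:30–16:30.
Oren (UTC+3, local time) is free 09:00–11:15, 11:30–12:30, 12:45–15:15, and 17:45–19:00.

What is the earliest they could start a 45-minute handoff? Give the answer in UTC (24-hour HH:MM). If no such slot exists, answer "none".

Callum → UTC: 06:15–08:45, 12:30–13:45.
Viktor → UTC: 08:00–09:45, 10:15–10:45, 11:15–13:15, 13:30–15:30.
Oren → UTC: 06:00–08:15, 08:30–09:30, 09:45–12:15, 14:45–16:00.
Callum ∩ Viktor: 08:00–08:45, 12:30–13:15, 13:30–13:45.
Callum ∩ Viktor ∩ Oren: 08:00–08:15, 08:30–08:45.
Windows ≥ 45 min: (none).

none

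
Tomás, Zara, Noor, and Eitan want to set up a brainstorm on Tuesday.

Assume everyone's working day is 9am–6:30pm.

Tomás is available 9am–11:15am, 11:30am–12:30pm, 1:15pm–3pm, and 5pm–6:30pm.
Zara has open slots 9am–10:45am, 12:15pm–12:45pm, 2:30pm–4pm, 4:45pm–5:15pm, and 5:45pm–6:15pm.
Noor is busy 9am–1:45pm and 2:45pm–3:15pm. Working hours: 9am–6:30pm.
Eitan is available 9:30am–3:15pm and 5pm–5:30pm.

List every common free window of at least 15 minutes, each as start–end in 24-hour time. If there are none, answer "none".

14:30–14:45, 17:00–17:15

Noor free within 09:00–18:30: 13:45–14:45, 15:15–18:30.
Tomás ∩ Zara: 09:00–10:45, 12:15–12:30, 14:30–15:00, 17:00–17:15, 17:45–18:15.
Tomás ∩ Zara ∩ Noor: 14:30–14:45, 17:00–17:15, 17:45–18:15.
Tomás ∩ Zara ∩ Noor ∩ Eitan: 14:30–14:45, 17:00–17:15.
Windows ≥ 15 min: 14:30–14:45, 17:00–17:15.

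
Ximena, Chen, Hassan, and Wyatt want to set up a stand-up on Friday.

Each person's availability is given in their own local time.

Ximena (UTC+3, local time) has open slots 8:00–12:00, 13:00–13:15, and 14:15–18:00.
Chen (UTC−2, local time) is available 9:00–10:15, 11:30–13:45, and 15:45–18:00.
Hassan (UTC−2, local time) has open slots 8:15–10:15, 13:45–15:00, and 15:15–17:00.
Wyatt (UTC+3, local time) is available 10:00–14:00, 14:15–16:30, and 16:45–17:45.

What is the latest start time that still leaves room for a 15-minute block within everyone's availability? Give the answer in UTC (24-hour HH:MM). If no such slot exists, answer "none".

Ximena → UTC: 05:00–09:00, 10:00–10:15, 11:15–15:00.
Chen → UTC: 11:00–12:15, 13:30–15:45, 17:45–20:00.
Hassan → UTC: 10:15–12:15, 15:45–17:00, 17:15–19:00.
Wyatt → UTC: 07:00–11:00, 11:15–13:30, 13:45–14:45.
Ximena ∩ Chen: 11:15–12:15, 13:30–15:00.
Ximena ∩ Chen ∩ Hassan: 11:15–12:15.
Ximena ∩ Chen ∩ Hassan ∩ Wyatt: 11:15–12:15.
Windows ≥ 15 min: 11:15–12:15.
Latest start in the last window 11:15–12:15 is 12:15 − 15 min = 12:00.

12:00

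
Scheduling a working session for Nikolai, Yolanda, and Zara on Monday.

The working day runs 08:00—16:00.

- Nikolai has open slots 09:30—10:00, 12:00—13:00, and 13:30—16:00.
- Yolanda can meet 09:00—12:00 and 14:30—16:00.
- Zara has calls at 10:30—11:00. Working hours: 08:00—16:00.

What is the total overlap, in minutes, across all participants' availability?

Zara free within 08:00–16:00: 08:00–10:30, 11:00–16:00.
Nikolai ∩ Yolanda: 09:30–10:00, 14:30–16:00.
Nikolai ∩ Yolanda ∩ Zara: 09:30–10:00, 14:30–16:00.
Total common minutes: 30 + 90 = 120.

120 minutes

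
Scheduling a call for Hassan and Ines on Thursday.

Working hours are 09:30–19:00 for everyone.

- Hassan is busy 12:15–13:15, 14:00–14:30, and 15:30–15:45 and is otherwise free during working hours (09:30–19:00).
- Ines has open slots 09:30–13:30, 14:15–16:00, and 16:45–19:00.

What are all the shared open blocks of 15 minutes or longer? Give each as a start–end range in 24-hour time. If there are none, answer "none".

09:30–12:15, 13:15–13:30, 14:30–15:30, 15:45–16:00, 16:45–19:00

Hassan free within 09:30–19:00: 09:30–12:15, 13:15–14:00, 14:30–15:30, 15:45–19:00.
Hassan ∩ Ines: 09:30–12:15, 13:15–13:30, 14:30–15:30, 15:45–16:00, 16:45–19:00.
Windows ≥ 15 min: 09:30–12:15, 13:15–13:30, 14:30–15:30, 15:45–16:00, 16:45–19:00.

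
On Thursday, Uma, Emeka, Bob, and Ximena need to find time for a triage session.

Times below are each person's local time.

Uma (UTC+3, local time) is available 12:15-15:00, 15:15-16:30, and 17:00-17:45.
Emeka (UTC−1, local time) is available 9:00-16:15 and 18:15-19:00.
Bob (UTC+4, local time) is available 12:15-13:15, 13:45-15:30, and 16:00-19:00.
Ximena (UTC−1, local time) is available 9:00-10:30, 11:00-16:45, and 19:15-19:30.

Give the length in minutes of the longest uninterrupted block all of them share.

90 minutes

Uma → UTC: 09:15–12:00, 12:15–13:30, 14:00–14:45.
Emeka → UTC: 10:00–17:15, 19:15–20:00.
Bob → UTC: 08:15–09:15, 09:45–11:30, 12:00–15:00.
Ximena → UTC: 10:00–11:30, 12:00–17:45, 20:15–20:30.
Uma ∩ Emeka: 10:00–12:00, 12:15–13:30, 14:00–14:45.
Uma ∩ Emeka ∩ Bob: 10:00–11:30, 12:15–13:30, 14:00–14:45.
Uma ∩ Emeka ∩ Bob ∩ Ximena: 10:00–11:30, 12:15–13:30, 14:00–14:45.
Common window lengths: 90, 75, 45 min; longest is 90.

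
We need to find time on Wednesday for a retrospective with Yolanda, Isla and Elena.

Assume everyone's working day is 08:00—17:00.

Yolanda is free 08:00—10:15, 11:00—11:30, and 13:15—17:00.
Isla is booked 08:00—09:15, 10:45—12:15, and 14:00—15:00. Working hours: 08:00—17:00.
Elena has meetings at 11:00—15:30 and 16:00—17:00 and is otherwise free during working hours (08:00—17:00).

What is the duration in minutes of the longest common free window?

60 minutes

Isla free within 08:00–17:00: 09:15–10:45, 12:15–14:00, 15:00–17:00.
Elena free within 08:00–17:00: 08:00–11:00, 15:30–16:00.
Yolanda ∩ Isla: 09:15–10:15, 13:15–14:00, 15:00–17:00.
Yolanda ∩ Isla ∩ Elena: 09:15–10:15, 15:30–16:00.
Common window lengths: 60, 30 min; longest is 60.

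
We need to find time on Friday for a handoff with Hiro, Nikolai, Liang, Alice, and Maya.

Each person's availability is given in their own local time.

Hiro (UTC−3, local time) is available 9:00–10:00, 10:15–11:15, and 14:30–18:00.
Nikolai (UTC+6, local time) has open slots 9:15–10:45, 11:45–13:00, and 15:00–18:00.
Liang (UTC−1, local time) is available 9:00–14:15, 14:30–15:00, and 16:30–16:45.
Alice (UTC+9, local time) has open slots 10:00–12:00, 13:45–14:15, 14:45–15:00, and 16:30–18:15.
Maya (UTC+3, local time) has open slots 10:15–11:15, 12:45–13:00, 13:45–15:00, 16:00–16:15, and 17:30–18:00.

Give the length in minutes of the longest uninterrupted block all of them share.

0 minutes

Hiro → UTC: 12:00–13:00, 13:15–14:15, 17:30–21:00.
Nikolai → UTC: 03:15–04:45, 05:45–07:00, 09:00–12:00.
Liang → UTC: 10:00–15:15, 15:30–16:00, 17:30–17:45.
Alice → UTC: 01:00–03:00, 04:45–05:15, 05:45–06:00, 07:30–09:15.
Maya → UTC: 07:15–08:15, 09:45–10:00, 10:45–12:00, 13:00–13:15, 14:30–15:00.
Hiro ∩ Nikolai: (none).
Hiro ∩ Nikolai ∩ Liang: (none).
Hiro ∩ Nikolai ∩ Liang ∩ Alice: (none).
Hiro ∩ Nikolai ∩ Liang ∩ Alice ∩ Maya: (none).
No common window.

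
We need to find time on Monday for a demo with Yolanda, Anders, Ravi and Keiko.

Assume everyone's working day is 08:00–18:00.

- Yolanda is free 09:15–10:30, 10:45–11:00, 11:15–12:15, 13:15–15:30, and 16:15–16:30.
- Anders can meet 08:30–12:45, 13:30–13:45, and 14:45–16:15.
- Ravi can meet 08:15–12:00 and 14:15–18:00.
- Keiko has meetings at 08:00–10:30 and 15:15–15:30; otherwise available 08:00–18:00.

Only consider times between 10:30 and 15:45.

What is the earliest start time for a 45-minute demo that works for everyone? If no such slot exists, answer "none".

11:15

Keiko free within 08:00–18:00: 10:30–15:15, 15:30–18:00.
Yolanda ∩ Anders: 09:15–10:30, 10:45–11:00, 11:15–12:15, 13:30–13:45, 14:45–15:30.
Yolanda ∩ Anders ∩ Ravi: 09:15–10:30, 10:45–11:00, 11:15–12:00, 14:45–15:30.
Yolanda ∩ Anders ∩ Ravi ∩ Keiko: 10:45–11:00, 11:15–12:00, 14:45–15:15.
Restricted to 10:30–15:45: 10:45–11:00, 11:15–12:00, 14:45–15:15.
Windows ≥ 45 min: 11:15–12:00.
Earliest such window starts at 11:15.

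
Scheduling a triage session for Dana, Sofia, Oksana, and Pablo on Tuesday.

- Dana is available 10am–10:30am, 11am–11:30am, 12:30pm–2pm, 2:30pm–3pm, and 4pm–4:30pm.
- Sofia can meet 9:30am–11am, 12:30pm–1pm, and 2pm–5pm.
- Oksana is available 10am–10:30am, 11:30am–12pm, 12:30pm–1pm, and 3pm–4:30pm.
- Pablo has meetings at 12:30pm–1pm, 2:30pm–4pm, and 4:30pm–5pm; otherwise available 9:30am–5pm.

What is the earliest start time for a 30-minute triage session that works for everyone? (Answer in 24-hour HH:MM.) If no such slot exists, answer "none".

Pablo free within 09:30–17:00: 09:30–12:30, 13:00–14:30, 16:00–16:30.
Dana ∩ Sofia: 10:00–10:30, 12:30–13:00, 14:30–15:00, 16:00–16:30.
Dana ∩ Sofia ∩ Oksana: 10:00–10:30, 12:30–13:00, 16:00–16:30.
Dana ∩ Sofia ∩ Oksana ∩ Pablo: 10:00–10:30, 16:00–16:30.
Windows ≥ 30 min: 10:00–10:30, 16:00–16:30.
Earliest such window starts at 10:00.

10:00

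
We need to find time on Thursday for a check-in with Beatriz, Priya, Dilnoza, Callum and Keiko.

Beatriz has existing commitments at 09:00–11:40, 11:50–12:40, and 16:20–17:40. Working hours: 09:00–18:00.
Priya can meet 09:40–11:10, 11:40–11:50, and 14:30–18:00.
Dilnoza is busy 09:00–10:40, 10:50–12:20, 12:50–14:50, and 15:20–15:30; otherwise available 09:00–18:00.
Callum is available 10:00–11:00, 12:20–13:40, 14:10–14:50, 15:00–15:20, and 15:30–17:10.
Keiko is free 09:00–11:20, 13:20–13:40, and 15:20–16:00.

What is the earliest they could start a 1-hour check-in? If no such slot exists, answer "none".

none

Beatriz free within 09:00–18:00: 11:40–11:50, 12:40–16:20, 17:40–18:00.
Dilnoza free within 09:00–18:00: 10:40–10:50, 12:20–12:50, 14:50–15:20, 15:30–18:00.
Beatriz ∩ Priya: 11:40–11:50, 14:30–16:20, 17:40–18:00.
Beatriz ∩ Priya ∩ Dilnoza: 14:50–15:20, 15:30–16:20, 17:40–18:00.
Beatriz ∩ Priya ∩ Dilnoza ∩ Callum: 15:00–15:20, 15:30–16:20.
Beatriz ∩ Priya ∩ Dilnoza ∩ Callum ∩ Keiko: 15:30–16:00.
Windows ≥ 60 min: (none).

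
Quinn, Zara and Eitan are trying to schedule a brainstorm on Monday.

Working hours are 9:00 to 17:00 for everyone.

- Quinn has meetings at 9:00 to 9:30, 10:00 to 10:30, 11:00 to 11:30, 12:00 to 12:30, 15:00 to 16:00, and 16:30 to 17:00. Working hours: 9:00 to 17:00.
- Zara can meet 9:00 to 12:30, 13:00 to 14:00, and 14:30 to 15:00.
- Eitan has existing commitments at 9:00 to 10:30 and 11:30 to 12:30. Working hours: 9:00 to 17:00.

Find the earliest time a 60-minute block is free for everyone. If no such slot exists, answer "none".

13:00

Quinn free within 09:00–17:00: 09:30–10:00, 10:30–11:00, 11:30–12:00, 12:30–15:00, 16:00–16:30.
Eitan free within 09:00–17:00: 10:30–11:30, 12:30–17:00.
Quinn ∩ Zara: 09:30–10:00, 10:30–11:00, 11:30–12:00, 13:00–14:00, 14:30–15:00.
Quinn ∩ Zara ∩ Eitan: 10:30–11:00, 13:00–14:00, 14:30–15:00.
Windows ≥ 60 min: 13:00–14:00.
Earliest such window starts at 13:00.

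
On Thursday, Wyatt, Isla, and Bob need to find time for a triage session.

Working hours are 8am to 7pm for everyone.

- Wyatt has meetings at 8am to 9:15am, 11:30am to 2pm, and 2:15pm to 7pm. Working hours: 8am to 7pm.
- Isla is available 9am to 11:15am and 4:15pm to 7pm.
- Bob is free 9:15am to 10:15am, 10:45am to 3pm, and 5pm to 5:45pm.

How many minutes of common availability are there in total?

Wyatt free within 08:00–19:00: 09:15–11:30, 14:00–14:15.
Wyatt ∩ Isla: 09:15–11:15.
Wyatt ∩ Isla ∩ Bob: 09:15–10:15, 10:45–11:15.
Total common minutes: 60 + 30 = 90.

90 minutes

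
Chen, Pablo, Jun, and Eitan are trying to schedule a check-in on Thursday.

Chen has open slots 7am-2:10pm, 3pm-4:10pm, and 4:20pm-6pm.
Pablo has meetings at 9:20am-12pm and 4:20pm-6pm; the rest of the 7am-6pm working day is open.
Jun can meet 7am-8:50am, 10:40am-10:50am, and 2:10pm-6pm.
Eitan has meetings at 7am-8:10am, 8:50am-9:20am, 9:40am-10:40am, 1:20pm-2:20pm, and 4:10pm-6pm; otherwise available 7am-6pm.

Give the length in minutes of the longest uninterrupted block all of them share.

Pablo free within 07:00–18:00: 07:00–09:20, 12:00–16:20.
Eitan free within 07:00–18:00: 08:10–08:50, 09:20–09:40, 10:40–13:20, 14:20–16:10.
Chen ∩ Pablo: 07:00–09:20, 12:00–14:10, 15:00–16:10.
Chen ∩ Pablo ∩ Jun: 07:00–08:50, 15:00–16:10.
Chen ∩ Pablo ∩ Jun ∩ Eitan: 08:10–08:50, 15:00–16:10.
Common window lengths: 40, 70 min; longest is 70.

70 minutes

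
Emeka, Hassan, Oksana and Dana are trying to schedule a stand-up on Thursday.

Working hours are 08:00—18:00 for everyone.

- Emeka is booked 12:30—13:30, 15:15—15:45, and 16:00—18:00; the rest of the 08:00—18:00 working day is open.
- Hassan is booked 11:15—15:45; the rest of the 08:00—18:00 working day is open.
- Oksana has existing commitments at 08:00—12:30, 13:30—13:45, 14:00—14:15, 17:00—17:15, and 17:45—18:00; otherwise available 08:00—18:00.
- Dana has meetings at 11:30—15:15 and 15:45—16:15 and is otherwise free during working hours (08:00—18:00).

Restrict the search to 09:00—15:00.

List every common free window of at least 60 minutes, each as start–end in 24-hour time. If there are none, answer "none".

none

Emeka free within 08:00–18:00: 08:00–12:30, 13:30–15:15, 15:45–16:00.
Hassan free within 08:00–18:00: 08:00–11:15, 15:45–18:00.
Oksana free within 08:00–18:00: 12:30–13:30, 13:45–14:00, 14:15–17:00, 17:15–17:45.
Dana free within 08:00–18:00: 08:00–11:30, 15:15–15:45, 16:15–18:00.
Emeka ∩ Hassan: 08:00–11:15, 15:45–16:00.
Emeka ∩ Hassan ∩ Oksana: 15:45–16:00.
Emeka ∩ Hassan ∩ Oksana ∩ Dana: (none).
Restricted to 09:00–15:00: (none).
Windows ≥ 60 min: (none).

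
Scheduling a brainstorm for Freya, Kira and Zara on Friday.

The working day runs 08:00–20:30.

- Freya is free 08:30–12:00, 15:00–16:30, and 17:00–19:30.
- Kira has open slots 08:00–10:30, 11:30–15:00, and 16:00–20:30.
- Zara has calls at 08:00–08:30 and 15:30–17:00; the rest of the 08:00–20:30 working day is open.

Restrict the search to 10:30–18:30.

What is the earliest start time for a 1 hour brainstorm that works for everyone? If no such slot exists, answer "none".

17:00

Zara free within 08:00–20:30: 08:30–15:30, 17:00–20:30.
Freya ∩ Kira: 08:30–10:30, 11:30–12:00, 16:00–16:30, 17:00–19:30.
Freya ∩ Kira ∩ Zara: 08:30–10:30, 11:30–12:00, 17:00–19:30.
Restricted to 10:30–18:30: 11:30–12:00, 17:00–18:30.
Windows ≥ 60 min: 17:00–18:30.
Earliest such window starts at 17:00.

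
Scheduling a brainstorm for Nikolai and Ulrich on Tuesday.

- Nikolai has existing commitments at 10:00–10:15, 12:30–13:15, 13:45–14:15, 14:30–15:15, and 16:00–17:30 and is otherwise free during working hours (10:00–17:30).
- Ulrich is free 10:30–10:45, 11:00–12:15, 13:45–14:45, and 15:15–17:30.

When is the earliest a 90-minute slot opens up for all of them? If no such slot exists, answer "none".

none

Nikolai free within 10:00–17:30: 10:15–12:30, 13:15–13:45, 14:15–14:30, 15:15–16:00.
Nikolai ∩ Ulrich: 10:30–10:45, 11:00–12:15, 14:15–14:30, 15:15–16:00.
Windows ≥ 90 min: (none).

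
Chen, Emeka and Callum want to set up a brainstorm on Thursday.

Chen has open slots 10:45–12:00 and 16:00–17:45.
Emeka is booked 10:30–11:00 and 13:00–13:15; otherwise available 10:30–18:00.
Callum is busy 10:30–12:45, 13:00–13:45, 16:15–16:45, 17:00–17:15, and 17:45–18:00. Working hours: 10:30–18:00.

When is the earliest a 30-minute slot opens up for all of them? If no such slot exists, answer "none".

Emeka free within 10:30–18:00: 11:00–13:00, 13:15–18:00.
Callum free within 10:30–18:00: 12:45–13:00, 13:45–16:15, 16:45–17:00, 17:15–17:45.
Chen ∩ Emeka: 11:00–12:00, 16:00–17:45.
Chen ∩ Emeka ∩ Callum: 16:00–16:15, 16:45–17:00, 17:15–17:45.
Windows ≥ 30 min: 17:15–17:45.
Earliest such window starts at 17:15.

17:15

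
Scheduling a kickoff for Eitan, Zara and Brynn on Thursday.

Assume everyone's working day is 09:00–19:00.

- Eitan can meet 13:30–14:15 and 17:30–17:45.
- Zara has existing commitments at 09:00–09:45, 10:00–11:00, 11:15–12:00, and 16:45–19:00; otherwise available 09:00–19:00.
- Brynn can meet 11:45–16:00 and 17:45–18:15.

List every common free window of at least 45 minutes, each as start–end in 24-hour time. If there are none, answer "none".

13:30–14:15

Zara free within 09:00–19:00: 09:45–10:00, 11:00–11:15, 12:00–16:45.
Eitan ∩ Zara: 13:30–14:15.
Eitan ∩ Zara ∩ Brynn: 13:30–14:15.
Windows ≥ 45 min: 13:30–14:15.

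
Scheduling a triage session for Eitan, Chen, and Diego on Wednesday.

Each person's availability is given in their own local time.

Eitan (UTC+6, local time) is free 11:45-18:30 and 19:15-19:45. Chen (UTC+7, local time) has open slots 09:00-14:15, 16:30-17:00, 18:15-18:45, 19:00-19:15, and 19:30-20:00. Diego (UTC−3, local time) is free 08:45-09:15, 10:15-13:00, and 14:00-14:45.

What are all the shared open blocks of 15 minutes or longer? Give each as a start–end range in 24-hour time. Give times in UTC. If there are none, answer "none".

12:00–12:15

Eitan → UTC: 05:45–12:30, 13:15–13:45.
Chen → UTC: 02:00–07:15, 09:30–10:00, 11:15–11:45, 12:00–12:15, 12:30–13:00.
Diego → UTC: 11:45–12:15, 13:15–16:00, 17:00–17:45.
Eitan ∩ Chen: 05:45–07:15, 09:30–10:00, 11:15–11:45, 12:00–12:15.
Eitan ∩ Chen ∩ Diego: 12:00–12:15.
Windows ≥ 15 min: 12:00–12:15.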